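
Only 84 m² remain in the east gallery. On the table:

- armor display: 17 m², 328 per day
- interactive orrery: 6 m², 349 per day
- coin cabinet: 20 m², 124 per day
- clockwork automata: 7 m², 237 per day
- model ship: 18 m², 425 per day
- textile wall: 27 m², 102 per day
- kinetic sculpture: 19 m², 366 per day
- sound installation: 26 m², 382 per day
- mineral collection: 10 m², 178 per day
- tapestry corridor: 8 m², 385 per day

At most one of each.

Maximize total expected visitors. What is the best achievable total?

Filling by ratio: armor display + interactive orrery + clockwork automata + model ship + kinetic sculpture + tapestry corridor for 2090, with 9 m² left unused.
The 17 m² tied up in armor display is better spent on sound installation — total rises to 2144 (84 m²).
That's the maximum — no swap from here does better than 2144.

2144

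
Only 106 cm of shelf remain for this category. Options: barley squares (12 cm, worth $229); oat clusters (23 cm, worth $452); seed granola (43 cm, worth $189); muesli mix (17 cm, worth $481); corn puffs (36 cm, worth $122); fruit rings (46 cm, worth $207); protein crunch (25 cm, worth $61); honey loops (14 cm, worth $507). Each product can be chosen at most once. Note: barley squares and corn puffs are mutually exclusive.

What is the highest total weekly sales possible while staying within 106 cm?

1730

Density check — honey loops 36.21, muesli mix 28.29, oat clusters 19.65 are the best per cm.
Barley squares + oat clusters + muesli mix + protein crunch + honey loops uses 91 of the 106 cm and totals 1730.
The closest alternative, barley squares + oat clusters + muesli mix + honey loops, reaches only 1669.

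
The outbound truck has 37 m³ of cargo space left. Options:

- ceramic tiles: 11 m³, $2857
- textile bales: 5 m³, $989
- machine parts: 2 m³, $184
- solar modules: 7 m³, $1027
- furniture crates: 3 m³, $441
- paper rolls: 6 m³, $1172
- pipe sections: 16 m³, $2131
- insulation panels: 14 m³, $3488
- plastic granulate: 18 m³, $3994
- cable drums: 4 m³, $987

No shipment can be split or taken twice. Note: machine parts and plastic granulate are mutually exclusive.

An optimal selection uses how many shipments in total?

5

The maximum revenue within 37 m³ is 8762.
For example ceramic tiles + textile bales + furniture crates + insulation panels + cable drums achieves it, using 37 m³.
Any selection reaching 8762 contains exactly 5 shipments.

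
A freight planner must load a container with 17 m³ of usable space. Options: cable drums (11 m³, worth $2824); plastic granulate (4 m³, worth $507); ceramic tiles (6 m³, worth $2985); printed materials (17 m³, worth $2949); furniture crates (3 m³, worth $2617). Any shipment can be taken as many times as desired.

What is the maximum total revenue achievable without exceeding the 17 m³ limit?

13085

Best packing: 5×furniture crates — 15 m³, 13085 total.
Nothing else within 17 m³ beats 13085.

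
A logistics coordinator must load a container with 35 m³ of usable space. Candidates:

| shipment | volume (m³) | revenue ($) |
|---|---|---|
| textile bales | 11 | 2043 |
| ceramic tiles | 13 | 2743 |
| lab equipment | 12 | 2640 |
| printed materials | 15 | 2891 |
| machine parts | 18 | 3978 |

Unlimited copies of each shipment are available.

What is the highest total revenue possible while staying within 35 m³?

By revenue per m³: machine parts 221.00, lab equipment 220.00, ceramic tiles 211.00 lead.
Filling by ratio: lab equipment + machine parts for 6618, with 5 m³ left unused.
Dropping machine parts frees 18 m³; slotting in textile bales + lab equipment (23 m³) lifts the total to 7323 at 35 m³.
No other feasible combination exceeds 7323.

7323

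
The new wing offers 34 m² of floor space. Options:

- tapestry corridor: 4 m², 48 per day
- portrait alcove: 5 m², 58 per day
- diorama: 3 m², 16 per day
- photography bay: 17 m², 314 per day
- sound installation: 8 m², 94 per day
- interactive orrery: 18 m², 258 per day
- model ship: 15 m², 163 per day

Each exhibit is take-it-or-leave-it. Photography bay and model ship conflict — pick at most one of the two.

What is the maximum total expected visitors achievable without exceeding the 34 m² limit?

514

Tapestry corridor + portrait alcove + photography bay + sound installation uses 34 of the 34 m² and totals 514.
Runner-up portrait alcove + diorama + photography bay + sound installation tops out at 482.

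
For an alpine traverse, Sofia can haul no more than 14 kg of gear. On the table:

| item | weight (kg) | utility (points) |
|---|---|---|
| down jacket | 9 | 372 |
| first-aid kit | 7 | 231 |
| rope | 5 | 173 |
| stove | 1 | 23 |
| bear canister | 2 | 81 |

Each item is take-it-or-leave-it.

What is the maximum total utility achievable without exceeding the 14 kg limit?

545

Ranking by ratio (utility/kg): down jacket 41.33, bear canister 40.50, rope 34.60, first-aid kit 33.00.
A density-first pass picks down jacket + stove + bear canister — 476 at 12 kg.
Replace stove and bear canister with rope: the trade gains 69 net, giving 545 at 14 kg.
That's the maximum — no swap from here does better than 545.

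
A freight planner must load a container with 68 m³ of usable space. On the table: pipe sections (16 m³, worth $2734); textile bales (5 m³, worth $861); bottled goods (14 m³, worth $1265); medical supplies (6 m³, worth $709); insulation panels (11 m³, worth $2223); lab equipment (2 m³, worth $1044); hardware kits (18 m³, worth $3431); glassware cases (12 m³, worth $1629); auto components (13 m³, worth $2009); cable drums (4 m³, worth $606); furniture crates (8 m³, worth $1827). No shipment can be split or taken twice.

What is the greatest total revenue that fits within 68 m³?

A density-first pass picks pipe sections + textile bales + insulation panels + lab equipment + hardware kits + cable drums + furniture crates — 12726 at 64 m³.
Dropping textile bales and cable drums frees 9 m³; slotting in auto components (13 m³) lifts the total to 13268 at 68 m³.
The closest alternative, pipe sections + insulation panels + lab equipment + hardware kits + glassware cases + furniture crates, reaches only 12888.

13268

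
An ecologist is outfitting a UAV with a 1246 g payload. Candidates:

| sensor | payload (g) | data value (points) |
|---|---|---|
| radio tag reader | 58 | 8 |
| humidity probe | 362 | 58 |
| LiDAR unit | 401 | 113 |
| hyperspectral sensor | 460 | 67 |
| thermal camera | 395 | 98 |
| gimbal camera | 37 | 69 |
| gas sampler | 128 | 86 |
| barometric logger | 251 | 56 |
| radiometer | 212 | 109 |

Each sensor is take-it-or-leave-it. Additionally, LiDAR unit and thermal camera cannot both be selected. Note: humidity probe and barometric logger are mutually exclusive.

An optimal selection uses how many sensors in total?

5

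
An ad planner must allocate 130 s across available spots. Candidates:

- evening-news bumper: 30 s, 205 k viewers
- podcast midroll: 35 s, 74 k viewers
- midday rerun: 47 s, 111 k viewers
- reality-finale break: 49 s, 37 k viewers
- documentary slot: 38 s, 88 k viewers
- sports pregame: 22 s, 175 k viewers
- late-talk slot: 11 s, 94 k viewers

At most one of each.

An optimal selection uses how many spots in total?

The maximum expected reach within 130 s is 585.
For example evening-news bumper + midday rerun + sports pregame + late-talk slot achieves it, using 110 s.
Every optimal selection uses 4 spots.

4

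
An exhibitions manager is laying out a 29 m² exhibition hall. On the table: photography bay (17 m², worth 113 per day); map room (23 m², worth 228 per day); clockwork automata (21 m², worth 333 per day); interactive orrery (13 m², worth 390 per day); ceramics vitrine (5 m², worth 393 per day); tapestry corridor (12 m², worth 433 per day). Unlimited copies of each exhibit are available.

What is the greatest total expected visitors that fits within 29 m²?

1965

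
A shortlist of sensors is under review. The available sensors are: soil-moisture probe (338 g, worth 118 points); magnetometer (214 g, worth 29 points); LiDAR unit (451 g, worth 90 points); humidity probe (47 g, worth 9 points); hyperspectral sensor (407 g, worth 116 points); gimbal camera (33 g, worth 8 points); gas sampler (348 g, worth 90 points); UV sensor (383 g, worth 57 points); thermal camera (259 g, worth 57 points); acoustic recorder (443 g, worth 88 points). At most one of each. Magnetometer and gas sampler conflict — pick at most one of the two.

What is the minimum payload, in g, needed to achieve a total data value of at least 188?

677

Look for the lowest-payload combination reaching 188.
Taking soil-moisture probe + humidity probe + gimbal camera + thermal camera gives 192 (≥ 188) for 677 g.
No combination under 677 g hits 188.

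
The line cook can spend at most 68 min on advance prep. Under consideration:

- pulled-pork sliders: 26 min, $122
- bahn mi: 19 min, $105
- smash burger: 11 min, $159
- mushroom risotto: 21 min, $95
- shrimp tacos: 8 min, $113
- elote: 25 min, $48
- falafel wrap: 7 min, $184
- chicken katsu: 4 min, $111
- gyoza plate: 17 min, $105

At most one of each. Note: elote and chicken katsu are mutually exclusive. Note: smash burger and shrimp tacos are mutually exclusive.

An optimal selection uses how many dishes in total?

5

Best achievable profit is 681.
pulled-pork sliders + bahn mi + smash burger + falafel wrap + chicken katsu hits 681 at 67 min.
Every optimal selection uses 5 dishes.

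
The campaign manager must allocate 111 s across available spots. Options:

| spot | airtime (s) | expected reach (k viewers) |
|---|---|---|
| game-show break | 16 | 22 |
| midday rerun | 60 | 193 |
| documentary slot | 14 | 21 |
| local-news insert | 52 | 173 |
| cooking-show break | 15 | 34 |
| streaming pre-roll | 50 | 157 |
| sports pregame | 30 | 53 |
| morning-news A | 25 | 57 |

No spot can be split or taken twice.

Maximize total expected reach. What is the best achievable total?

350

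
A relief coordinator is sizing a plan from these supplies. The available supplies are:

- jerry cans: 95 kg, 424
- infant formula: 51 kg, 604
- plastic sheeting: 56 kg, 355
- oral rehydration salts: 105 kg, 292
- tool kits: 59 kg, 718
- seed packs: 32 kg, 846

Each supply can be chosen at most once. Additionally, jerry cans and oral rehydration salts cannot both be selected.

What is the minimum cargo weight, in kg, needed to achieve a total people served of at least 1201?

Minimise kg subject to total people served ≥ 1201.
infant formula + seed packs: 1450 people served at 83 kg.
Below 83 kg the best achievable stays under 1201.

83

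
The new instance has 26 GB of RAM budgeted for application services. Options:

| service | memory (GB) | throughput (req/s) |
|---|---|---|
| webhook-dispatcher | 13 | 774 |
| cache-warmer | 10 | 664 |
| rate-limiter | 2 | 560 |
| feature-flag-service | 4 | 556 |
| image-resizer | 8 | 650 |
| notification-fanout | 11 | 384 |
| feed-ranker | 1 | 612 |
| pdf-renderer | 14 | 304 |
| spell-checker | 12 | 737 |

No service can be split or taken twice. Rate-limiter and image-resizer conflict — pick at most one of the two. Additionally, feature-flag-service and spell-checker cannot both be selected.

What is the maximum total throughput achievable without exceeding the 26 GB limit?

Taking webhook-dispatcher + cache-warmer + rate-limiter + feed-ranker: 26 GB used, 2610 in throughput.
Next best is webhook-dispatcher + feature-flag-service + image-resizer + feed-ranker at 2592 (26 GB) — short by 18.

2610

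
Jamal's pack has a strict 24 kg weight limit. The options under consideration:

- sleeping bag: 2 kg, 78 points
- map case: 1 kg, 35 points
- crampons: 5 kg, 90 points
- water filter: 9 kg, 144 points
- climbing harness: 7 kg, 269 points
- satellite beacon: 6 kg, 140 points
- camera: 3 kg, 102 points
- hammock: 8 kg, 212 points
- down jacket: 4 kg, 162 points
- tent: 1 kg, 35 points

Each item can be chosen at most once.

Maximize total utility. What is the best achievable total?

823

Greedy by ratio would take sleeping bag + map case + climbing harness + satellite beacon + camera + down jacket + tent: 24 kg used, total 821.
Dropping map case and satellite beacon and tent frees 8 kg; slotting in hammock (8 kg) lifts the total to 823 at 24 kg.
The closest alternative, sleeping bag + map case + climbing harness + satellite beacon + camera + down jacket + tent, reaches only 821.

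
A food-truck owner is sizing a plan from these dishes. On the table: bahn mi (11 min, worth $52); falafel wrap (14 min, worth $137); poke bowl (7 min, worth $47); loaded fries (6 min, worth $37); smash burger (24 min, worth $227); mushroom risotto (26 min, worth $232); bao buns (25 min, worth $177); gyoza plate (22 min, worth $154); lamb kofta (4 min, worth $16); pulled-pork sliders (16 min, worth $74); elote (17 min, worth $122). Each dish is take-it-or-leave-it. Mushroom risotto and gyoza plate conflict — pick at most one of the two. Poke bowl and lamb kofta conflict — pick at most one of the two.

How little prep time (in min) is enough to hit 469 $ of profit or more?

54

Look for the lowest-prep combination reaching 469.
Taking smash burger + mushroom risotto + lamb kofta gives 475 (≥ 469) for 54 min.
Below 54 min the best achievable stays under 469.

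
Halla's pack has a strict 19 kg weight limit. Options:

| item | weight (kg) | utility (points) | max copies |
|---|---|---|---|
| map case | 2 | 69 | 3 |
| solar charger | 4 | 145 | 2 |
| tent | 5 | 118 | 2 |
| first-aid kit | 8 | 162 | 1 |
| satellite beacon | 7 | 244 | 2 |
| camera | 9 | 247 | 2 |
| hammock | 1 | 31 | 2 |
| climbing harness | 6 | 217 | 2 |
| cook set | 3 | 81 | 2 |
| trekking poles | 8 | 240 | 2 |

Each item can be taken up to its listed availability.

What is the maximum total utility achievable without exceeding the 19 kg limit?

Greedy by ratio would take 2×map case + 2×solar charger + hammock + climbing harness: 19 kg used, total 676.
Dropping map case and solar charger frees 6 kg; slotting in climbing harness (6 kg) lifts the total to 679 at 19 kg.

679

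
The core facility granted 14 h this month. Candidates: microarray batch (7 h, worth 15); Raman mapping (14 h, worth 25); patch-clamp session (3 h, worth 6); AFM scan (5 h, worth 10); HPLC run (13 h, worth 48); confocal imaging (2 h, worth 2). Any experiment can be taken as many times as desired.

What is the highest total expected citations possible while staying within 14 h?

The ratio ordering already packs tightly: HPLC run, 13 h, 48.
No other feasible combination exceeds 48.

48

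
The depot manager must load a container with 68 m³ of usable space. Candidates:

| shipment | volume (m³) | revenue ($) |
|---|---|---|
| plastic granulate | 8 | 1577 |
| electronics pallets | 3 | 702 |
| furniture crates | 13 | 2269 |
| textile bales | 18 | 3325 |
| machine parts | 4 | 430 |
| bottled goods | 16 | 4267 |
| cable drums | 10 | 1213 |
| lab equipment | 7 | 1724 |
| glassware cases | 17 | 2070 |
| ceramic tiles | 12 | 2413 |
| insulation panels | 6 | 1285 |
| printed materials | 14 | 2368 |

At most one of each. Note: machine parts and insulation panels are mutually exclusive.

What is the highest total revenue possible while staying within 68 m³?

14591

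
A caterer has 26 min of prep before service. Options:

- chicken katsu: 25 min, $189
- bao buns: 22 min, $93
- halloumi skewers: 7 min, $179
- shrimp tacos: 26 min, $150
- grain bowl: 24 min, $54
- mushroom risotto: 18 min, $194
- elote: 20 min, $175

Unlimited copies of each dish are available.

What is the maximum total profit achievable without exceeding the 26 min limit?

The ratio ordering already packs tightly: 3×halloumi skewers, 21 min, 537.
Nothing else within 26 min beats 537.

537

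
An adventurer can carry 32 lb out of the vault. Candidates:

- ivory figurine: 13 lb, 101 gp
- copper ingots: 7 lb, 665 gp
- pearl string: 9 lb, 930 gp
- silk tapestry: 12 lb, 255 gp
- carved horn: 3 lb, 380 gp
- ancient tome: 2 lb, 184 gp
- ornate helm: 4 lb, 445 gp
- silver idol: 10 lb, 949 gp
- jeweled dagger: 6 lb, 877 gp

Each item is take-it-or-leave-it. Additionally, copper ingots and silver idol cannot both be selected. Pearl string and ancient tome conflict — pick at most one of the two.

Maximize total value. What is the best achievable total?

Best packing: pearl string + carved horn + ornate helm + silver idol + jeweled dagger — 32 lb, 3581 total.
No other feasible combination exceeds 3581.

3581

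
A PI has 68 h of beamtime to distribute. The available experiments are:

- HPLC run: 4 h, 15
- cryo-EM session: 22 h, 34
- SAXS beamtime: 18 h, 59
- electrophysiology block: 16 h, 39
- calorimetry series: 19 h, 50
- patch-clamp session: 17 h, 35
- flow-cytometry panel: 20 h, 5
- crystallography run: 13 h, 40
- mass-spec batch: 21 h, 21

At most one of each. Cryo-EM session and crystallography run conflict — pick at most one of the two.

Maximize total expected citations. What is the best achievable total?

188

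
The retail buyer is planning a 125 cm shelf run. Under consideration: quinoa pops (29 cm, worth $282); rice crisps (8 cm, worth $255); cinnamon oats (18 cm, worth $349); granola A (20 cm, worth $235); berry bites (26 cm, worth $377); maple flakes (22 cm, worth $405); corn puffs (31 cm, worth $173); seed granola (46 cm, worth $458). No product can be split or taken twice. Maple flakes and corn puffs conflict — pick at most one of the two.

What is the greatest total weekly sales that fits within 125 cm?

Best packing: quinoa pops + rice crisps + cinnamon oats + granola A + berry bites + maple flakes — 123 cm, 1903 total.
Runner-up rice crisps + cinnamon oats + berry bites + maple flakes + seed granola tops out at 1844.

1903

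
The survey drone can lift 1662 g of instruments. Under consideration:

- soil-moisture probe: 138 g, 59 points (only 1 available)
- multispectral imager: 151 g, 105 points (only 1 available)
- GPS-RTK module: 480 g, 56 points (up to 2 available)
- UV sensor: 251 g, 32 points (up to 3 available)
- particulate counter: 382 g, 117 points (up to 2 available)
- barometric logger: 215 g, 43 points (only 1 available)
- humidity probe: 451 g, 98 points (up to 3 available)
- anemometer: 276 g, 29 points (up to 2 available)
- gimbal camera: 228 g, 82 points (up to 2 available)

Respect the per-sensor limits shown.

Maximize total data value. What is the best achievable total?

562

By data value per g: multispectral imager 0.70, soil-moisture probe 0.43, gimbal camera 0.36, particulate counter 0.31 lead.
Best packing: soil-moisture probe + multispectral imager + 2×particulate counter + 2×gimbal camera — 1509 g, 562 total.
No other feasible combination exceeds 562.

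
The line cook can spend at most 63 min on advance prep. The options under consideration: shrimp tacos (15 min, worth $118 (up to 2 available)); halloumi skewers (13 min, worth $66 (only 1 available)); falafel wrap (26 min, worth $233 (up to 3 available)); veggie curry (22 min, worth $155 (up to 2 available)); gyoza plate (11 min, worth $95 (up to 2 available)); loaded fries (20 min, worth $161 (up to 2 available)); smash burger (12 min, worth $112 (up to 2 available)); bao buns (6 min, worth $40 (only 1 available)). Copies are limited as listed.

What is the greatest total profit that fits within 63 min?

561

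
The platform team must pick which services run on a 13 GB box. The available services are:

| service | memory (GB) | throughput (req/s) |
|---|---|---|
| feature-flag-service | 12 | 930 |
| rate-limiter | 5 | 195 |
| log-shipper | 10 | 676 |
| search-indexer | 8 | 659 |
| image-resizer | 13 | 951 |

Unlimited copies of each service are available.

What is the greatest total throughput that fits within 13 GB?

Greedy by ratio would take rate-limiter + search-indexer: 13 GB used, total 854.
Dropping rate-limiter and search-indexer frees 13 GB; slotting in image-resizer (13 GB) lifts the total to 951 at 13 GB.

951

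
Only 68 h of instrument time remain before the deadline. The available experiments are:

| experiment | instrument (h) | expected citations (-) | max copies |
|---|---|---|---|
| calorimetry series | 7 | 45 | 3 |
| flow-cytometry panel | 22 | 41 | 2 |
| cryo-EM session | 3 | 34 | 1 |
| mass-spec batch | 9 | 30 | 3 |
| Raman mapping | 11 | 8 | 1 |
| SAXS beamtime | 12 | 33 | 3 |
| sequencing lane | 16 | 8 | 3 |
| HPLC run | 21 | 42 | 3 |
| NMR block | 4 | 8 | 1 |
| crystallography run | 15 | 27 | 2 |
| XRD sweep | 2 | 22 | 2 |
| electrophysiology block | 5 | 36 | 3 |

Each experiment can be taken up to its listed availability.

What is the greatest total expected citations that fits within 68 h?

Filling by ratio: 3×calorimetry series + cryo-EM session + 2×mass-spec batch + NMR block + 2×XRD sweep + 3×electrophysiology block for 389, with 3 h left unused.
Replace mass-spec batch with SAXS beamtime: the trade gains 3 net, giving 392 at 68 h.

392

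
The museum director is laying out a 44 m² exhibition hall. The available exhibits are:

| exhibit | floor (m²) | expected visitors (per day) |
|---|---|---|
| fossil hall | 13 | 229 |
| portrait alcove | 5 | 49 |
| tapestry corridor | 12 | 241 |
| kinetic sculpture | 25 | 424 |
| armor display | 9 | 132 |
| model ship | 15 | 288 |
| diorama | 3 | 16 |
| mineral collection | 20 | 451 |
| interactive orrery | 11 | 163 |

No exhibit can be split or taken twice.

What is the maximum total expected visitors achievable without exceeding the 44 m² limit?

Ranking by ratio (expected visitors/m²): mineral collection 22.55, tapestry corridor 20.08, model ship 19.20, fossil hall 17.62.
A density-first pass picks tapestry corridor + mineral collection + interactive orrery — 855 at 43 m².
The 23 m² tied up in tapestry corridor and interactive orrery is better spent on armor display + model ship — total rises to 871 (44 m²).
No other feasible combination exceeds 871.

871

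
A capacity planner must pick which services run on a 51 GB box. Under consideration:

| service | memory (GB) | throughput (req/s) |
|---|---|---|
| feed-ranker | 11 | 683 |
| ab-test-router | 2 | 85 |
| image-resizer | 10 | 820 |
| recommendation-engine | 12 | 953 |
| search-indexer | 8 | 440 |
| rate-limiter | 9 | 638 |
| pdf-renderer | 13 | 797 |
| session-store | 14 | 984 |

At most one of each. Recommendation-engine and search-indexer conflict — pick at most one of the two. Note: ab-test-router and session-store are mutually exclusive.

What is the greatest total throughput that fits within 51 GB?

3554

Density check — image-resizer 82.00, recommendation-engine 79.42, rate-limiter 70.89, session-store 70.29 are the best per GB.
Best packing: image-resizer + recommendation-engine + pdf-renderer + session-store — 49 GB, 3554 total.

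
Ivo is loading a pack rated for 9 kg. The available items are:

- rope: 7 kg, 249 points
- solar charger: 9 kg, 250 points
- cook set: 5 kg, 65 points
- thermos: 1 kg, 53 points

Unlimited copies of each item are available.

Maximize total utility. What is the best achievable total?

9×thermos uses 9 of the 9 kg and totals 477.
Nothing else within 9 kg beats 477.

477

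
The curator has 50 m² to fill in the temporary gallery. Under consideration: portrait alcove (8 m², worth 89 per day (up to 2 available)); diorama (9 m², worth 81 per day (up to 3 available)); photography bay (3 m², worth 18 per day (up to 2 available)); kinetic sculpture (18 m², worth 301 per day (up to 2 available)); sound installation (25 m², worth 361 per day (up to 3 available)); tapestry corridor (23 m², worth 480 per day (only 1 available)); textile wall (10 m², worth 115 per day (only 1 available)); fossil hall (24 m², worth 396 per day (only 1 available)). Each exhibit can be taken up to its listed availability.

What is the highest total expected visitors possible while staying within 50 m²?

By expected visitors per m²: tapestry corridor 20.87, kinetic sculpture 16.72, fossil hall 16.50 lead.
A density-first pass picks portrait alcove + kinetic sculpture + tapestry corridor — 870 at 49 m².
Replace portrait alcove and kinetic sculpture with photography bay + fossil hall: the trade gains 24 net, giving 894 at 50 m².
No other feasible combination exceeds 894.

894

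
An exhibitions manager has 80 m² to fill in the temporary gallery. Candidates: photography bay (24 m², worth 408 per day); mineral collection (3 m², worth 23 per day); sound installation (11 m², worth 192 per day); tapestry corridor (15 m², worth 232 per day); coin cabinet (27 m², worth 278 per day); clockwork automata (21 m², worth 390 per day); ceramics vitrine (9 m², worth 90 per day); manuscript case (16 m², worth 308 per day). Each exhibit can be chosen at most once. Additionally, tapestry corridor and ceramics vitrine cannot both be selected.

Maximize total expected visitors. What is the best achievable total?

1361

Taking the top-ratio exhibits first gives photography bay + mineral collection + sound installation + clockwork automata + manuscript case for 1321 (75 m²).
Replace sound installation with tapestry corridor: the trade gains 40 net, giving 1361 at 79 m².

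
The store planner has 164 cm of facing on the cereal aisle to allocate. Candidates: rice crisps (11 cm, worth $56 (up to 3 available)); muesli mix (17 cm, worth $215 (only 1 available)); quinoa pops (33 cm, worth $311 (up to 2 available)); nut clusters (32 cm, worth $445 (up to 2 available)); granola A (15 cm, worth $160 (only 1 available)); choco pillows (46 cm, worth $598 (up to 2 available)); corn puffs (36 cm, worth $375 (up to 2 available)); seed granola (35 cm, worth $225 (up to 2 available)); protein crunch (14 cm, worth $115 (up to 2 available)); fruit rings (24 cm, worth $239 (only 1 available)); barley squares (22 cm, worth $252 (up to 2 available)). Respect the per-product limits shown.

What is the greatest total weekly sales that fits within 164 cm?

2115

By weekly sales per cm: nut clusters 13.91, choco pillows 13.00, muesli mix 12.65, barley squares 11.45 lead.
The ratio heuristic lands on 2×nut clusters + 2×choco pillows (2086) but leaves 8 cm idle.
Replace choco pillows with muesli mix + granola A + barley squares: the trade gains 29 net, giving 2115 at 164 cm.
That's the maximum — no swap from here does better than 2115.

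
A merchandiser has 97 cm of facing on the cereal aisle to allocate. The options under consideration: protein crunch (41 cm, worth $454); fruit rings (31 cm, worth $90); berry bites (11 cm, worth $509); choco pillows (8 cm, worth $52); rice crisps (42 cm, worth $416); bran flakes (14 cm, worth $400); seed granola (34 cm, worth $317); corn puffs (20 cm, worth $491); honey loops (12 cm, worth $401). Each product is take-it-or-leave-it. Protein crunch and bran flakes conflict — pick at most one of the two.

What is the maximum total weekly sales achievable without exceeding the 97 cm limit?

2118

By weekly sales per cm: berry bites 46.27, honey loops 33.42, bran flakes 28.57, corn puffs 24.55 lead.
Best packing: berry bites + bran flakes + seed granola + corn puffs + honey loops — 91 cm, 2118 total.
The closest alternative, fruit rings + berry bites + choco pillows + bran flakes + corn puffs + honey loops, reaches only 1943.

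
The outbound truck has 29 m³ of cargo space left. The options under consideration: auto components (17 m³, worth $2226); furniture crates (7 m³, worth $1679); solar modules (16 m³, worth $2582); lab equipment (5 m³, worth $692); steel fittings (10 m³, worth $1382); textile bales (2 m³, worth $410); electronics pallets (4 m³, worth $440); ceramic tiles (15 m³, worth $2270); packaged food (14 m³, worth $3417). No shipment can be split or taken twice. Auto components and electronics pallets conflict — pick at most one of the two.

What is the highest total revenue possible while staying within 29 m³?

6198

By revenue per m³: packaged food 244.07, furniture crates 239.86, textile bales 205.00, solar modules 161.38 lead.
Best packing: furniture crates + lab equipment + textile bales + packaged food — 28 m³, 6198 total.
Next best is furniture crates + textile bales + electronics pallets + packaged food at 5946 (27 m³) — short by 252.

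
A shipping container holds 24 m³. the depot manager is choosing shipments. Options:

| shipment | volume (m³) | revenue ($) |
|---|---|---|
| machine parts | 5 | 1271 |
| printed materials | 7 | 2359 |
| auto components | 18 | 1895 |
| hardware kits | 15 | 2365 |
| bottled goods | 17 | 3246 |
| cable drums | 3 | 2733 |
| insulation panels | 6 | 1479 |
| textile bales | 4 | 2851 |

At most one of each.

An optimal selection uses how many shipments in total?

4

The maximum revenue within 24 m³ is 9422.
For example printed materials + cable drums + insulation panels + textile bales achieves it, using 20 m³.
Any selection reaching 9422 contains exactly 4 shipments.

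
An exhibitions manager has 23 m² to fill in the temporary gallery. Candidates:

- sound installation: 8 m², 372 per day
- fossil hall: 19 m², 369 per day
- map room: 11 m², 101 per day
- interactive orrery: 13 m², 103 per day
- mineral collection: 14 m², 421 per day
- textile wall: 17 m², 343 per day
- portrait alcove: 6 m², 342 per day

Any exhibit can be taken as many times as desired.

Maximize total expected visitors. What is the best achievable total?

Density check — portrait alcove 57.00, sound installation 46.50, mineral collection 30.07, textile wall 20.18 are the best per m².
The ratio heuristic lands on 3×portrait alcove (1026) but leaves 5 m² idle.
The 12 m² tied up in 2×portrait alcove is better spent on 2×sound installation — total rises to 1086 (22 m²).
That's the maximum — no swap from here does better than 1086.

1086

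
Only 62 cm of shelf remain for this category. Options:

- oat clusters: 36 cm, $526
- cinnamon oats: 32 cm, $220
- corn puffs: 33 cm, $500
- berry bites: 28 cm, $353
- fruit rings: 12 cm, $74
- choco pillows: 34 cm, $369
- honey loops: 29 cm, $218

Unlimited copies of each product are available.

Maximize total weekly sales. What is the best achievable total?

Density check — corn puffs 15.15, oat clusters 14.61, berry bites 12.61 are the best per cm.
Taking corn puffs + berry bites: 61 cm used, 853 in weekly sales.

853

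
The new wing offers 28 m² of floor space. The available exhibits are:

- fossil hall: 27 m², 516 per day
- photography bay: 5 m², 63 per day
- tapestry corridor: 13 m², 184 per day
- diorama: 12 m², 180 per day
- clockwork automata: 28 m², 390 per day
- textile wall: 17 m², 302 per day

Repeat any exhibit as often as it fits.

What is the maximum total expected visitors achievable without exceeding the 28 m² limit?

516

By expected visitors per m²: fossil hall 19.11, textile wall 17.76, diorama 15.00 lead.
The ratio ordering already packs tightly: fossil hall, 27 m², 516.
That's the maximum — no swap from here does better than 516.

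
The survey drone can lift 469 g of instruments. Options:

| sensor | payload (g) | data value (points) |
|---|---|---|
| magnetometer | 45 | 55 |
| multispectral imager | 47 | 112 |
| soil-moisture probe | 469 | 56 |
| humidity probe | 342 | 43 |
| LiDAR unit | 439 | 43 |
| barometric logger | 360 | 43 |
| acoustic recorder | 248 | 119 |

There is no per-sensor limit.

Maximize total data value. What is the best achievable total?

1063

Taking magnetometer + 9×multispectral imager: 468 g used, 1063 in data value.
Every other selection either busts 469 g or fails to beat 1063.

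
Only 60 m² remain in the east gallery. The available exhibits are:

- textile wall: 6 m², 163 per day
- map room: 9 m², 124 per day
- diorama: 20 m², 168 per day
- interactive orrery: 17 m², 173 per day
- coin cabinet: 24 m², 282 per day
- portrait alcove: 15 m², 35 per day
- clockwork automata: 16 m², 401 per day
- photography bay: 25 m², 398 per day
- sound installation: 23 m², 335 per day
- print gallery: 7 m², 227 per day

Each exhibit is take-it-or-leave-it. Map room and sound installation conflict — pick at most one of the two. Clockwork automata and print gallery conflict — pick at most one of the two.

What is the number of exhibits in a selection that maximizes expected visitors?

4

The maximum expected visitors within 60 m² is 1086.
For example textile wall + map room + clockwork automata + photography bay achieves it, using 56 m².
Any selection reaching 1086 contains exactly 4 exhibits.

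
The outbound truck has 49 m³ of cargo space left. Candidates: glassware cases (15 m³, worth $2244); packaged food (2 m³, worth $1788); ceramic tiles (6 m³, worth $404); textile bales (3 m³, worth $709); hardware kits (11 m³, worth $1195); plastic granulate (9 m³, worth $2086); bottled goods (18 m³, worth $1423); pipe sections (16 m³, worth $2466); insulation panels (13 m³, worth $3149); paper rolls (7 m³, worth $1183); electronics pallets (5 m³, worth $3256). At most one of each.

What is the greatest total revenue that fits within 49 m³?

13454

Density check — packaged food 894.00, electronics pallets 651.20, insulation panels 242.23 are the best per m³.
The ratio heuristic lands on packaged food + ceramic tiles + textile bales + plastic granulate + insulation panels + paper rolls + electronics pallets (12575) but leaves 4 m³ idle.
Replace ceramic tiles and paper rolls with pipe sections: the trade gains 879 net, giving 13454 at 48 m³.
The closest alternative, glassware cases + packaged food + textile bales + plastic granulate + insulation panels + electronics pallets, reaches only 13232.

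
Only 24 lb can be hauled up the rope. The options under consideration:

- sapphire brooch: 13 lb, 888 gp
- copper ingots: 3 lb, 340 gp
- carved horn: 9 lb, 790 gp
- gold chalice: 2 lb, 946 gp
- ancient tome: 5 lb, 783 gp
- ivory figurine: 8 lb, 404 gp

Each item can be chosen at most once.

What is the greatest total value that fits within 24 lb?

Greedy by ratio would take copper ingots + carved horn + gold chalice + ancient tome: 19 lb used, total 2859.
The 9 lb tied up in carved horn is better spent on sapphire brooch — total rises to 2957 (23 lb).
Runner-up carved horn + gold chalice + ancient tome + ivory figurine tops out at 2923.

2957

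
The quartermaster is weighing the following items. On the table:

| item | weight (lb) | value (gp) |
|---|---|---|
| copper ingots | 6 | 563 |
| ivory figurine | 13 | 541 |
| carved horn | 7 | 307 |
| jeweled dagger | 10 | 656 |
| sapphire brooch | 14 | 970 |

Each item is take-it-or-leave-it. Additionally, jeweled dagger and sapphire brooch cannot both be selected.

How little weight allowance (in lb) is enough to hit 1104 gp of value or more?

16

Need the lightest bundle worth ≥ 1104.
copper ingots + jeweled dagger: 1219 value at 16 lb.
No combination under 16 lb hits 1104.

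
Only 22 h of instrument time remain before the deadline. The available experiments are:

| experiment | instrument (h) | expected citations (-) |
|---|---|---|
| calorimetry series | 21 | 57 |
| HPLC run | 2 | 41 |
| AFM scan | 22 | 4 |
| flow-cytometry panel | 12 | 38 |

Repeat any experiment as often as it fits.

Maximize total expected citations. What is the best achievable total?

451

Ranking by ratio (expected citations/h): HPLC run 20.50, flow-cytometry panel 3.17, calorimetry series 2.71.
The ratio ordering already packs tightly: 11×HPLC run, 22 h, 451.
That's the maximum — no swap from here does better than 451.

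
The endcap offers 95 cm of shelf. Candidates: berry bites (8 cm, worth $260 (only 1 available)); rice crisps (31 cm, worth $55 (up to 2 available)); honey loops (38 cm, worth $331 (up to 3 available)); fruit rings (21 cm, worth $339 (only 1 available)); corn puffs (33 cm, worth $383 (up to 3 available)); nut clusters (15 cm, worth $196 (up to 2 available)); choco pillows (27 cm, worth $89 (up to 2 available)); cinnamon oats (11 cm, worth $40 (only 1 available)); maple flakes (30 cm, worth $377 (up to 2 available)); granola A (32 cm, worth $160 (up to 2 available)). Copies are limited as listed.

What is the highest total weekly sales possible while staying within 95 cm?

Ranking by ratio (weekly sales/cm): berry bites 32.50, fruit rings 16.14, nut clusters 13.07, maple flakes 12.57.
Taking the top-ratio products first gives berry bites + fruit rings + 2×nut clusters + maple flakes for 1368 (89 cm).
Dropping maple flakes frees 30 cm; slotting in corn puffs (33 cm) lifts the total to 1374 at 92 cm.
No other feasible combination exceeds 1374.

1374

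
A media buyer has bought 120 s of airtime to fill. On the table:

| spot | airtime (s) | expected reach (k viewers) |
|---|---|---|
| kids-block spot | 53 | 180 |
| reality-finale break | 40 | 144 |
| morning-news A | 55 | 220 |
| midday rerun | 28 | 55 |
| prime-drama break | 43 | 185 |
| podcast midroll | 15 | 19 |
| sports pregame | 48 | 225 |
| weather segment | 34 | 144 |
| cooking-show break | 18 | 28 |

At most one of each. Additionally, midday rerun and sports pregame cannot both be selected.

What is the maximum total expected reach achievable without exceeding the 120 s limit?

473

By expected reach per s: sports pregame 4.69, prime-drama break 4.30, weather segment 4.24 lead.
Best packing: reality-finale break + prime-drama break + weather segment — 117 s, 473 total.
Next best is morning-news A + podcast midroll + sports pregame at 464 (118 s) — short by 9.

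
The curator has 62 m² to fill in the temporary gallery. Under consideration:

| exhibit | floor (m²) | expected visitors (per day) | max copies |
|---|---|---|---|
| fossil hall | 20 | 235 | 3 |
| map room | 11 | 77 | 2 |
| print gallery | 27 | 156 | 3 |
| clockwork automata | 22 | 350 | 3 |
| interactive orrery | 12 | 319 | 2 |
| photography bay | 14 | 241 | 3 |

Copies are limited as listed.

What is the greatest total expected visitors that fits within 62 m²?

The ratio heuristic lands on 2×interactive orrery + 2×photography bay (1120) but leaves 10 m² idle.
Dropping photography bay frees 14 m²; slotting in clockwork automata (22 m²) lifts the total to 1229 at 60 m².
That's the maximum — no swap from here does better than 1229.

1229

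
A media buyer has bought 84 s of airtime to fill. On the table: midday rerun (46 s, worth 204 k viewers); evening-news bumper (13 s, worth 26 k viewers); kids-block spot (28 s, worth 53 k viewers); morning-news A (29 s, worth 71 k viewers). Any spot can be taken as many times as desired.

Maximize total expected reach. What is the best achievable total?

275

Best packing: midday rerun + morning-news A — 75 s, 275 total.
No other feasible combination exceeds 275.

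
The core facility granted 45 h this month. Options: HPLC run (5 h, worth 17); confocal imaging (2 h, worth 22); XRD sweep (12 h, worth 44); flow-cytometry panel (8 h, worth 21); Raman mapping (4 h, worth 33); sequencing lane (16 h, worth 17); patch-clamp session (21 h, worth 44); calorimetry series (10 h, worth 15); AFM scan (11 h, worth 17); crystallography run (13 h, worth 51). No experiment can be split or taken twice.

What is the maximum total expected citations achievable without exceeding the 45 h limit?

By expected citations per h: confocal imaging 11.00, Raman mapping 8.25, crystallography run 3.92 lead.
Taking HPLC run + confocal imaging + XRD sweep + flow-cytometry panel + Raman mapping + crystallography run: 44 h used, 188 in expected citations.

188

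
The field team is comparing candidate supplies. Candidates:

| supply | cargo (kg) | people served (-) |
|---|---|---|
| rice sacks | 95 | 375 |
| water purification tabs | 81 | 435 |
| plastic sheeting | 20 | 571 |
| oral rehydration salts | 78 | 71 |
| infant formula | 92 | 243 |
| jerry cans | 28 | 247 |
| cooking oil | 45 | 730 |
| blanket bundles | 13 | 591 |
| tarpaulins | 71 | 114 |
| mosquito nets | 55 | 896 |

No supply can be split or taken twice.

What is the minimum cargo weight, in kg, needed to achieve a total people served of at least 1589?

78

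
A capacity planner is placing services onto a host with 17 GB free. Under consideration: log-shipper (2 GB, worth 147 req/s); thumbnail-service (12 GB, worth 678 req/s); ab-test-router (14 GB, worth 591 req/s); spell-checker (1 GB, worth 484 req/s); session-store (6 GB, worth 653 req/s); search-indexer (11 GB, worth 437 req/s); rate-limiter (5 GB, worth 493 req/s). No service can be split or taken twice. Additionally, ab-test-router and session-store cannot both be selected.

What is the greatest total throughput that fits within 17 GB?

1777

The ratio ordering already packs tightly: log-shipper + spell-checker + session-store + rate-limiter, 14 GB, 1777.
An exhaustive check of the 128 subsets confirms 1777.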